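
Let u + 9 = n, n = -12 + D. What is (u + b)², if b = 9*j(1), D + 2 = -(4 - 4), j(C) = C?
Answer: 196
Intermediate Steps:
D = -2 (D = -2 - (4 - 4) = -2 - 1*0 = -2 + 0 = -2)
n = -14 (n = -12 - 2 = -14)
u = -23 (u = -9 - 14 = -23)
b = 9 (b = 9*1 = 9)
(u + b)² = (-23 + 9)² = (-14)² = 196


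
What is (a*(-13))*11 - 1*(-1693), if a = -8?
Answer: 2837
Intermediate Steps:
(a*(-13))*11 - 1*(-1693) = -8*(-13)*11 - 1*(-1693) = 104*11 + 1693 = 1144 + 1693 = 2837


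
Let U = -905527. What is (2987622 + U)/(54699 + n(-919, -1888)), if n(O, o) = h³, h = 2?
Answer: 2082095/54707 ≈ 38.059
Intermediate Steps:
n(O, o) = 8 (n(O, o) = 2³ = 8)
(2987622 + U)/(54699 + n(-919, -1888)) = (2987622 - 905527)/(54699 + 8) = 2082095/54707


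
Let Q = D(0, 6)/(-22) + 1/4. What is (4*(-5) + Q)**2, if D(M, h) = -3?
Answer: 744769/1936 ≈ 384.69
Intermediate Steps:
Q = 17/44 (Q = -3/(-22) + 1/4 = -3*(-1/22) + 1*(1/4) = 3/22 + 1/4 = 17/44 ≈ 0.38636)
(4*(-5) + Q)**2 = (4*(-5) + 17/44)**2 = (-20 + 17/44)**2 = (-863/44)**2 = 744769/1936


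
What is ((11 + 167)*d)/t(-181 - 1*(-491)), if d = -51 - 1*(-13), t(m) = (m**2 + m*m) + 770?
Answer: -3382/96485 ≈ -0.035052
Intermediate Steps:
t(m) = 770 + 2*m**2 (t(m) = (m**2 + m**2) + 770 = 2*m**2 + 770 = 770 + 2*m**2)
d = -38 (d = -51 + 13 = -38)
((11 + 167)*d)/t(-181 - 1*(-491)) = ((11 + 167)*(-38))/(770 + 2*(-181 - 1*(-491))**2) = (178*(-38))/(770 + 2*(-181 + 491)**2) = -6764/(770 + 2*310**2) = -6764/(770 + 2*96100) = -6764/(770 + 192200) = -6764/192970 = -6764*1/192970 = -3382/96485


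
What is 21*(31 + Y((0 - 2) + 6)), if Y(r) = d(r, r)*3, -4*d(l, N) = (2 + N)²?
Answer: 84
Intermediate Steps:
d(l, N) = -(2 + N)²/4
Y(r) = -3*(2 + r)²/4 (Y(r) = -(2 + r)²/4*3 = -3*(2 + r)²/4)
21*(31 + Y((0 - 2) + 6)) = 21*(31 - 3*(2 + ((0 - 2) + 6))²/4) = 21*(31 - 3*(2 + (-2 + 6))²/4) = 21*(31 - 3*(2 + 4)²/4) = 21*(31 - ¾*6²) = 21*(31 - ¾*36) = 21*(31 - 27) = 21*4 = 84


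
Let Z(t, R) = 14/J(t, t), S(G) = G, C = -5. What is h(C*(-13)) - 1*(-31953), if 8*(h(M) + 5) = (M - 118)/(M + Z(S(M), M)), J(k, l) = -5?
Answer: 79486359/2488 ≈ 31948.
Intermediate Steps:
Z(t, R) = -14/5 (Z(t, R) = 14/(-5) = 14*(-⅕) = -14/5)
h(M) = -5 + (-118 + M)/(8*(-14/5 + M)) (h(M) = -5 + ((M - 118)/(M - 14/5))/8 = -5 + ((-118 + M)/(-14/5 + M))/8 = -5 + (-118 + M)/(8*(-14/5 + M)))
h(C*(-13)) - 1*(-31953) = 15*(-2 - (-65)*(-13))/(8*(-14 + 5*(-5*(-13)))) - 1*(-31953) = 15*(-2 - 13*65)/(8*(-14 + 5*65)) + 31953 = 15*(-2 - 845)/(8*(-14 + 325)) + 31953 = (15/8)*(-847)/311 + 31953 = (15/8)*(1/311)*(-847) + 31953 = -12705/2488 + 31953 = 79486359/2488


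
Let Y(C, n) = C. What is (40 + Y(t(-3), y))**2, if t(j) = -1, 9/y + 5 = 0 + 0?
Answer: 1521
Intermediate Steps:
y = -9/5 (y = 9/(-5 + (0 + 0)) = 9/(-5 + 0) = 9/(-5) = 9*(-1/5) = -9/5 ≈ -1.8000)
(40 + Y(t(-3), y))**2 = (40 - 1)**2 = 39**2 = 1521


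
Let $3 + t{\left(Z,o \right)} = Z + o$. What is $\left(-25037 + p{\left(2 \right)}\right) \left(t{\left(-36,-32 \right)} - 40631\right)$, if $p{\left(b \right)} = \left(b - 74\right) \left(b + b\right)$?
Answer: $1030778150$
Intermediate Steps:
$t{\left(Z,o \right)} = -3 + Z + o$ ($t{\left(Z,o \right)} = -3 + \left(Z + o\right) = -3 + Z + o$)
$p{\left(b \right)} = 2 b \left(-74 + b\right)$ ($p{\left(b \right)} = \left(-74 + b\right) 2 b = 2 b \left(-74 + b\right)$)
$\left(-25037 + p{\left(2 \right)}\right) \left(t{\left(-36,-32 \right)} - 40631\right) = \left(-25037 + 2 \cdot 2 \left(-74 + 2\right)\right) \left(\left(-3 - 36 - 32\right) - 40631\right) = \left(-25037 + 2 \cdot 2 \left(-72\right)\right) \left(-71 - 40631\right) = \left(-25037 - 288\right) \left(-40702\right) = \left(-25325\right) \left(-40702\right) = 1030778150$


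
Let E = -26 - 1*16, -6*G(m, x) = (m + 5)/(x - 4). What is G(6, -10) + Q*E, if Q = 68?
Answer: -239893/84 ≈ -2855.9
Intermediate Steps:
G(m, x) = -(5 + m)/(6*(-4 + x)) (G(m, x) = -(m + 5)/(6*(x - 4)) = -(5 + m)/(6*(-4 + x)))
E = -42 (E = -26 - 16 = -42)
G(6, -10) + Q*E = (-5 - 1*6)/(6*(-4 - 10)) + 68*(-42) = (⅙)*(-5 - 6)/(-14) - 2856 = (⅙)*(-1/14)*(-11) - 2856 = 11/84 - 2856 = -239893/84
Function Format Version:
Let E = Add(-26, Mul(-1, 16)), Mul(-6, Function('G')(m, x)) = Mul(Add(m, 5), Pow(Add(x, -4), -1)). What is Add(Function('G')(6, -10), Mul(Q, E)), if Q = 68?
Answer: Rational(-239893, 84) ≈ -2855.9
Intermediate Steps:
Function('G')(m, x) = Mul(Rational(-1, 6), Pow(Add(-4, x), -1), Add(5, m)) (Function('G')(m, x) = Mul(Rational(-1, 6), Mul(Add(m, 5), Pow(Add(x, -4), -1))) = Mul(Rational(-1, 6), Mul(Add(5, m), Pow(Add(-4, x), -1))) = Mul(Rational(-1, 6), Mul(Pow(Add(-4, x), -1), Add(5, m))) = Mul(Rational(-1, 6), Pow(Add(-4, x), -1), Add(5, m)))
E = -42 (E = Add(-26, -16) = -42)
Add(Function('G')(6, -10), Mul(Q, E)) = Add(Mul(Rational(1, 6), Pow(Add(-4, -10), -1), Add(-5, Mul(-1, 6))), Mul(68, -42)) = Add(Mul(Rational(1, 6), Pow(-14, -1), Add(-5, -6)), -2856) = Add(Mul(Rational(1, 6), Rational(-1, 14), -11), -2856) = Add(Rational(11, 84), -2856) = Rational(-239893, 84)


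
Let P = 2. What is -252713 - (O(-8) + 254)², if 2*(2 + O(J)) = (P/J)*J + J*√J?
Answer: -316594 + 4048*I*√2 ≈ -3.1659e+5 + 5724.7*I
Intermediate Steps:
O(J) = -1 + J^(3/2)/2 (O(J) = -2 + ((2/J)*J + J*√J)/2 = -2 + (2 + J^(3/2))/2 = -2 + (1 + J^(3/2)/2) = -1 + J^(3/2)/2)
-252713 - (O(-8) + 254)² = -252713 - ((-1 + (-8)^(3/2)/2) + 254)² = -252713 - ((-1 + (-16*I*√2)/2) + 254)² = -252713 - ((-1 - 8*I*√2) + 254)² = -252713 - (253 - 8*I*√2)²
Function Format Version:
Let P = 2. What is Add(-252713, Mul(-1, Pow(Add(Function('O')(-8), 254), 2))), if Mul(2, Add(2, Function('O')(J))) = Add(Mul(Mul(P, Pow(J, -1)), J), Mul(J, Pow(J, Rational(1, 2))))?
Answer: Add(-316594, Mul(4048, I, Pow(2, Rational(1, 2)))) ≈ Add(-3.1659e+5, Mul(5724.7, I))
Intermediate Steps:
Function('O')(J) = Add(-1, Mul(Rational(1, 2), Pow(J, Rational(3, 2)))) (Function('O')(J) = Add(-2, Mul(Rational(1, 2), Add(Mul(Mul(2, Pow(J, -1)), J), Mul(J, Pow(J, Rational(1, 2)))))) = Add(-2, Mul(Rational(1, 2), Add(2, Pow(J, Rational(3, 2))))) = Add(-2, Add(1, Mul(Rational(1, 2), Pow(J, Rational(3, 2))))) = Add(-1, Mul(Rational(1, 2), Pow(J, Rational(3, 2)))))
Add(-252713, Mul(-1, Pow(Add(Function('O')(-8), 254), 2))) = Add(-252713, Mul(-1, Pow(Add(Add(-1, Mul(Rational(1, 2), Pow(-8, Rational(3, 2)))), 254), 2))) = Add(-252713, Mul(-1, Pow(Add(Add(-1, Mul(Rational(1, 2), Mul(-16, I, Pow(2, Rational(1, 2))))), 254), 2))) = Add(-252713, Mul(-1, Pow(Add(Add(-1, Mul(-8, I, Pow(2, Rational(1, 2)))), 254), 2))) = Add(-252713, Mul(-1, Pow(Add(253, Mul(-8, I, Pow(2, Rational(1, 2)))), 2)))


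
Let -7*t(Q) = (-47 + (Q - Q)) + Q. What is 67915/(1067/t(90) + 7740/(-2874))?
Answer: -82285015/213713 ≈ -385.03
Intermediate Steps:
t(Q) = 47/7 - Q/7 (t(Q) = -((-47 + (Q - Q)) + Q)/7 = -((-47 + 0) + Q)/7 = -(-47 + Q)/7 = 47/7 - Q/7)
67915/(1067/t(90) + 7740/(-2874)) = 67915/(1067/(47/7 - ⅐*90) + 7740/(-2874)) = 67915/(1067/(47/7 - 90/7) + 7740*(-1/2874)) = 67915/(1067/(-43/7) - 1290/479) = 67915/(1067*(-7/43) - 1290/479) = 67915/(-7469/43 - 1290/479) = 67915/(-3633121/20597) = 67915*(-20597/3633121) = -82285015/213713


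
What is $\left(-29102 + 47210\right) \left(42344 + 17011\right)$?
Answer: $1074800340$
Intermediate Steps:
$\left(-29102 + 47210\right) \left(42344 + 17011\right) = 18108 \cdot 59355 = 1074800340$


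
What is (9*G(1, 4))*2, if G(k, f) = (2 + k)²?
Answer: 162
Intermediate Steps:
(9*G(1, 4))*2 = (9*(2 + 1)²)*2 = (9*3²)*2 = (9*9)*2 = 81*2 = 162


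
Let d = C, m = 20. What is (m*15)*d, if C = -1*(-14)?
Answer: 4200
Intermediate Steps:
C = 14
d = 14
(m*15)*d = (20*15)*14 = 300*14 = 4200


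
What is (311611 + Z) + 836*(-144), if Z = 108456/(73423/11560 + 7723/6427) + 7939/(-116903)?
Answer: 793346390426716306/3858950845259 ≈ 2.0559e+5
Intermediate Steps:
Z = 55410797140373513/3858950845259 (Z = 108456/(73423*(1/11560) + 7723*(1/6427)) + 7939*(-1/116903) = 108456/(4319/680 + 7723/6427) - 7939/116903 = 108456/(33009853/4370360) - 7939/116903 = 108456*(4370360/33009853) - 7939/116903 = 473991764160/33009853 - 7939/116903 = 55410797140373513/3858950845259 ≈ 14359.)
(311611 + Z) + 836*(-144) = (311611 + 55410797140373513/3858950845259) + 836*(-144) = 1257902328982375762/3858950845259 - 120384 = 793346390426716306/3858950845259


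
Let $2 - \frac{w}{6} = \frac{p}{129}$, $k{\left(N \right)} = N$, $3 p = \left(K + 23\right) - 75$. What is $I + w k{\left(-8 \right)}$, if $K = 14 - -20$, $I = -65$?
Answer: $- \frac{7019}{43} \approx -163.23$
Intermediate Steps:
$K = 34$ ($K = 14 + 20 = 34$)
$p = -6$ ($p = \frac{\left(34 + 23\right) - 75}{3} = \frac{57 - 75}{3} = \frac{1}{3} \left(-18\right) = -6$)
$w = \frac{528}{43}$ ($w = 12 - 6 \left(- \frac{6}{129}\right) = 12 - 6 \left(\left(-6\right) \frac{1}{129}\right) = 12 - - \frac{12}{43} = 12 + \frac{12}{43} = \frac{528}{43} \approx 12.279$)
$I + w k{\left(-8 \right)} = -65 + \frac{528}{43} \left(-8\right) = -65 - \frac{4224}{43} = - \frac{7019}{43}$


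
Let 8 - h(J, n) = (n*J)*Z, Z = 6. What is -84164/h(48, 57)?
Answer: 21041/4102 ≈ 5.1294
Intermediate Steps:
h(J, n) = 8 - 6*J*n (h(J, n) = 8 - n*J*6 = 8 - J*n*6 = 8 - 6*J*n)
-84164/h(48, 57) = -84164/(8 - 6*48*57) = -84164/(8 - 16416) = -84164/(-16408) = -84164*(-1/16408) = 21041/4102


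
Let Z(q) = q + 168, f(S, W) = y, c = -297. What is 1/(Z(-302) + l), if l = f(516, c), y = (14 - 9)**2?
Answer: -1/109 ≈ -0.0091743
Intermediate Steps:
y = 25 (y = 5**2 = 25)
f(S, W) = 25
Z(q) = 168 + q
l = 25
1/(Z(-302) + l) = 1/((168 - 302) + 25) = 1/(-134 + 25) = 1/(-109) = -1/109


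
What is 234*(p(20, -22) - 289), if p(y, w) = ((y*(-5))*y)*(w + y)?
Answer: 868374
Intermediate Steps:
p(y, w) = -5*y**2*(w + y) (p(y, w) = ((-5*y)*y)*(w + y) = (-5*y**2)*(w + y) = -5*y**2*(w + y))
234*(p(20, -22) - 289) = 234*(5*20**2*(-1*(-22) - 1*20) - 289) = 234*(5*400*(22 - 20) - 289) = 234*(5*400*2 - 289) = 234*(4000 - 289) = 234*3711 = 868374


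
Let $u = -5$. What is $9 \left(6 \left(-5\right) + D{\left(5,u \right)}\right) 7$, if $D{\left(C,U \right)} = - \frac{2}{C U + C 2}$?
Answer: $- \frac{9408}{5} \approx -1881.6$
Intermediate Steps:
$D{\left(C,U \right)} = - \frac{2}{2 C + C U}$ ($D{\left(C,U \right)} = - \frac{2}{C U + 2 C} = - \frac{2}{2 C + C U}$)
$9 \left(6 \left(-5\right) + D{\left(5,u \right)}\right) 7 = 9 \left(6 \left(-5\right) - \frac{2}{5 \left(2 - 5\right)}\right) 7 = 9 \left(-30 - \frac{2}{5 \left(-3\right)}\right) 7 = 9 \left(-30 - \frac{2}{5} \left(- \frac{1}{3}\right)\right) 7 = 9 \left(-30 + \frac{2}{15}\right) 7 = 9 \left(- \frac{448}{15}\right) 7 = \left(- \frac{1344}{5}\right) 7 = - \frac{9408}{5}$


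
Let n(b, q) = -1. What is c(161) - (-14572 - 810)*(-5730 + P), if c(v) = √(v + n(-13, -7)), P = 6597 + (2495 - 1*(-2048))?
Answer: 83216620 + 4*√10 ≈ 8.3217e+7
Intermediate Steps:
P = 11140 (P = 6597 + (2495 + 2048) = 6597 + 4543 = 11140)
c(v) = √(-1 + v) (c(v) = √(v - 1) = √(-1 + v))
c(161) - (-14572 - 810)*(-5730 + P) = √(-1 + 161) - (-14572 - 810)*(-5730 + 11140) = √160 - (-15382)*5410 = 4*√10 - 1*(-83216620) = 4*√10 + 83216620 = 83216620 + 4*√10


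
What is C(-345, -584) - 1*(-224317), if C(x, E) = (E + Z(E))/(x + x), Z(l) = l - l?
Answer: 77389657/345 ≈ 2.2432e+5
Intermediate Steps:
Z(l) = 0
C(x, E) = E/(2*x) (C(x, E) = (E + 0)/(x + x) = E/((2*x)) = E*(1/(2*x)) = E/(2*x))
C(-345, -584) - 1*(-224317) = (½)*(-584)/(-345) - 1*(-224317) = (½)*(-584)*(-1/345) + 224317 = 292/345 + 224317 = 77389657/345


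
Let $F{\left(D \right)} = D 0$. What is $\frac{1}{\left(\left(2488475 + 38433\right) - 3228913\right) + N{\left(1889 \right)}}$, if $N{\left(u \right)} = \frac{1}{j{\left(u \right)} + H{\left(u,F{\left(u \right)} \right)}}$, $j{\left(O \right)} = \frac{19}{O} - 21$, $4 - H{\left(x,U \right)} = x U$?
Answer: $- \frac{32094}{22530150359} \approx -1.4245 \cdot 10^{-6}$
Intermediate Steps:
$F{\left(D \right)} = 0$
$H{\left(x,U \right)} = 4 - U x$ ($H{\left(x,U \right)} = 4 - x U = 4 - U x$)
$j{\left(O \right)} = -21 + \frac{19}{O}$ ($j{\left(O \right)} = \frac{19}{O} - 21 = -21 + \frac{19}{O}$)
$N{\left(u \right)} = \frac{1}{-17 + \frac{19}{u}}$ ($N{\left(u \right)} = \frac{1}{\left(-21 + \frac{19}{u}\right) + \left(4 - 0 u\right)} = \frac{1}{\left(-21 + \frac{19}{u}\right) + \left(4 + 0\right)} = \frac{1}{\left(-21 + \frac{19}{u}\right) + 4} = \frac{1}{-17 + \frac{19}{u}}$)
$\frac{1}{\left(\left(2488475 + 38433\right) - 3228913\right) + N{\left(1889 \right)}} = \frac{1}{\left(\left(2488475 + 38433\right) - 3228913\right) - \frac{1889}{-19 + 17 \cdot 1889}} = \frac{1}{\left(2526908 - 3228913\right) - \frac{1889}{-19 + 32113}} = \frac{1}{-702005 - \frac{1889}{32094}} = \frac{1}{- \frac{22530150359}{32094}} = - \frac{32094}{22530150359}$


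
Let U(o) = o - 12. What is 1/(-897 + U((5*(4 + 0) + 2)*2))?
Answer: -1/865 ≈ -0.0011561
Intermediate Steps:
U(o) = -12 + o
1/(-897 + U((5*(4 + 0) + 2)*2)) = 1/(-897 + (-12 + (5*(4 + 0) + 2)*2)) = 1/(-897 + (-12 + (5*4 + 2)*2)) = 1/(-897 + (-12 + (20 + 2)*2)) = 1/(-897 + (-12 + 22*2)) = 1/(-897 + (-12 + 44)) = 1/(-897 + 32) = 1/(-865) = -1/865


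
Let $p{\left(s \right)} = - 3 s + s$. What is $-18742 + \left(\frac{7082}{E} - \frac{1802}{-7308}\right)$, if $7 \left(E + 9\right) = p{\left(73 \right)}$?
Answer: $- \frac{14493958099}{763686} \approx -18979.0$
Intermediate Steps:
$p{\left(s \right)} = - 2 s$
$E = - \frac{209}{7}$ ($E = -9 + \frac{\left(-2\right) 73}{7} = -9 + \frac{1}{7} \left(-146\right) = -9 - \frac{146}{7} = - \frac{209}{7} \approx -29.857$)
$-18742 + \left(\frac{7082}{E} - \frac{1802}{-7308}\right) = -18742 + \left(\frac{7082}{- \frac{209}{7}} - \frac{1802}{-7308}\right) = -18742 + \left(7082 \left(- \frac{7}{209}\right) - - \frac{901}{3654}\right) = -18742 + \left(- \frac{49574}{209} + \frac{901}{3654}\right) = -18742 - \frac{180955087}{763686} = - \frac{14493958099}{763686}$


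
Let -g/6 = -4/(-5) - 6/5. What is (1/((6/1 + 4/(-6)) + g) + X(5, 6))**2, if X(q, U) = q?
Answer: 354025/13456 ≈ 26.310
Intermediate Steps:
g = 12/5 (g = -6*(-4/(-5) - 6/5) = -6*(-4*(-1/5) - 6*1/5) = -6*(4/5 - 6/5) = -6*(-2/5) = 12/5 ≈ 2.4000)
(1/((6/1 + 4/(-6)) + g) + X(5, 6))**2 = (1/((6/1 + 4/(-6)) + 12/5) + 5)**2 = (1/((6*1 + 4*(-1/6)) + 12/5) + 5)**2 = (1/((6 - 2/3) + 12/5) + 5)**2 = (1/(16/3 + 12/5) + 5)**2 = (1/(116/15) + 5)**2 = (15/116 + 5)**2 = (595/116)**2 = 354025/13456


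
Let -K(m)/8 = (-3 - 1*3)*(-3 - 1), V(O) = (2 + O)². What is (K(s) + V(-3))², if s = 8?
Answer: 36481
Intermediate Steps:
K(m) = -192 (K(m) = -8*(-3 - 1*3)*(-3 - 1) = -8*(-3 - 3)*(-4) = -(-48)*(-4) = -8*24 = -192)
(K(s) + V(-3))² = (-192 + (2 - 3)²)² = (-192 + (-1)²)² = (-192 + 1)² = (-191)² = 36481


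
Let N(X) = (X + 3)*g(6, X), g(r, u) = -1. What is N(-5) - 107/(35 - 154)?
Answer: 345/119 ≈ 2.8992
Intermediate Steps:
N(X) = -3 - X (N(X) = (X + 3)*(-1) = (3 + X)*(-1) = -3 - X)
N(-5) - 107/(35 - 154) = (-3 - 1*(-5)) - 107/(35 - 154) = (-3 + 5) - 107/(-119) = 2 - 1/119*(-107) = 2 + 107/119 = 345/119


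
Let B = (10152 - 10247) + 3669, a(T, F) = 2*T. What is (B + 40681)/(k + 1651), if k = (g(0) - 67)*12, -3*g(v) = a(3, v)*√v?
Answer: 44255/847 ≈ 52.249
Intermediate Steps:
g(v) = -2*√v (g(v) = -2*3*√v/3 = -2*√v)
B = 3574 (B = -95 + 3669 = 3574)
k = -804 (k = (-2*√0 - 67)*12 = (-2*0 - 67)*12 = (0 - 67)*12 = -67*12 = -804)
(B + 40681)/(k + 1651) = (3574 + 40681)/(-804 + 1651) = 44255/847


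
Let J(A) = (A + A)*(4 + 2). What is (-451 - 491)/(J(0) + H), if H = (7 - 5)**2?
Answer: -471/2 ≈ -235.50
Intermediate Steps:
J(A) = 12*A (J(A) = (2*A)*6 = 12*A)
H = 4 (H = 2**2 = 4)
(-451 - 491)/(J(0) + H) = (-451 - 491)/(12*0 + 4) = -942/(0 + 4) = -942/4 = -942*1/4 = -471/2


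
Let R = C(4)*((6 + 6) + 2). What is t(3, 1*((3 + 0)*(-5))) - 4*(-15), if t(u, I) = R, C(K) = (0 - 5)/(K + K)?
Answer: 205/4 ≈ 51.250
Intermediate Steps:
C(K) = -5/(2*K) (C(K) = -5*1/(2*K) = -5/(2*K))
R = -35/4 (R = (-5/2/4)*((6 + 6) + 2) = (-5/2*1/4)*(12 + 2) = -5/8*14 = -35/4 ≈ -8.7500)
t(u, I) = -35/4
t(3, 1*((3 + 0)*(-5))) - 4*(-15) = -35/4 - 4*(-15) = -35/4 + 60 = 205/4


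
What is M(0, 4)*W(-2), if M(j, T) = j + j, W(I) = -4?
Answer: 0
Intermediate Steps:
M(j, T) = 2*j
M(0, 4)*W(-2) = (2*0)*(-4) = 0*(-4) = 0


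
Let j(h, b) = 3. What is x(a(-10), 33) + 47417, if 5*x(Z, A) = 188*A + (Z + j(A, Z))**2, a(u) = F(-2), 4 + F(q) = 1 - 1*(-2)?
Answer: 243293/5 ≈ 48659.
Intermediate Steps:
F(q) = -1 (F(q) = -4 + (1 - 1*(-2)) = -4 + (1 + 2) = -4 + 3 = -1)
a(u) = -1
x(Z, A) = (3 + Z)**2/5 + 188*A/5 (x(Z, A) = (188*A + (Z + 3)**2)/5 = (188*A + (3 + Z)**2)/5 = ((3 + Z)**2 + 188*A)/5 = (3 + Z)**2/5 + 188*A/5)
x(a(-10), 33) + 47417 = ((3 - 1)**2/5 + (188/5)*33) + 47417 = ((1/5)*2**2 + 6204/5) + 47417 = ((1/5)*4 + 6204/5) + 47417 = (4/5 + 6204/5) + 47417 = 6208/5 + 47417 = 243293/5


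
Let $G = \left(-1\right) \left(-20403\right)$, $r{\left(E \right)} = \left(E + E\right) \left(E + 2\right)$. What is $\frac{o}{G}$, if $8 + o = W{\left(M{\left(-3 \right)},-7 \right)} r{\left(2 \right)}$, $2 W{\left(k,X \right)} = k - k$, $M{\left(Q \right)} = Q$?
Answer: $- \frac{8}{20403} \approx -0.0003921$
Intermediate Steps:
$r{\left(E \right)} = 2 E \left(2 + E\right)$
$W{\left(k,X \right)} = 0$ ($W{\left(k,X \right)} = \frac{k - k}{2} = \frac{1}{2} \cdot 0 = 0$)
$G = 20403$
$o = -8$ ($o = -8 + 0 \cdot 2 \cdot 2 \left(2 + 2\right) = -8 + 0 \cdot 2 \cdot 2 \cdot 4 = -8 + 0 \cdot 16 = -8 + 0 = -8$)
$\frac{o}{G} = - \frac{8}{20403}$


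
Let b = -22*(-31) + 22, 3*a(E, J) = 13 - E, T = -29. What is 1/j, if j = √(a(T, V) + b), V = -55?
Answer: √718/718 ≈ 0.037320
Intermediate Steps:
a(E, J) = 13/3 - E/3 (a(E, J) = (13 - E)/3 = 13/3 - E/3)
b = 704 (b = 682 + 22 = 704)
j = √718 (j = √((13/3 - ⅓*(-29)) + 704) = √((13/3 + 29/3) + 704) = √(14 + 704) = √718 ≈ 26.796)
1/j = 1/(√718) = √718/718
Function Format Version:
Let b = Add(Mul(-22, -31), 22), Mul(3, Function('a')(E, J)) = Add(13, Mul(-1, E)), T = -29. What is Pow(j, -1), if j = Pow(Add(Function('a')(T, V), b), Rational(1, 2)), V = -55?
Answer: Mul(Rational(1, 718), Pow(718, Rational(1, 2))) ≈ 0.037320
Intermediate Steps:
Function('a')(E, J) = Add(Rational(13, 3), Mul(Rational(-1, 3), E)) (Function('a')(E, J) = Mul(Rational(1, 3), Add(13, Mul(-1, E))) = Add(Rational(13, 3), Mul(Rational(-1, 3), E)))
b = 704 (b = Add(682, 22) = 704)
j = Pow(718, Rational(1, 2)) (j = Pow(Add(Add(Rational(13, 3), Mul(Rational(-1, 3), -29)), 704), Rational(1, 2)) = Pow(Add(Add(Rational(13, 3), Rational(29, 3)), 704), Rational(1, 2)) = Pow(Add(14, 704), Rational(1, 2)) = Pow(718, Rational(1, 2)) ≈ 26.796)
Pow(j, -1) = Pow(Pow(718, Rational(1, 2)), -1) = Mul(Rational(1, 718), Pow(718, Rational(1, 2)))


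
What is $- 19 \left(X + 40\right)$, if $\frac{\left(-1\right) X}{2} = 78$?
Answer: $2204$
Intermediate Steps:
$X = -156$ ($X = \left(-2\right) 78 = -156$)
$- 19 \left(X + 40\right) = - 19 \left(-156 + 40\right) = \left(-19\right) \left(-116\right) = 2204$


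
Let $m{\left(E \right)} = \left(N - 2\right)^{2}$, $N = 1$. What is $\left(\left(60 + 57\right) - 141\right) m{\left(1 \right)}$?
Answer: $-24$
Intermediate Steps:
$m{\left(E \right)} = 1$ ($m{\left(E \right)} = \left(1 - 2\right)^{2} = \left(-1\right)^{2} = 1$)
$\left(\left(60 + 57\right) - 141\right) m{\left(1 \right)} = \left(\left(60 + 57\right) - 141\right) 1 = \left(117 - 141\right) 1 = \left(-24\right) 1 = -24$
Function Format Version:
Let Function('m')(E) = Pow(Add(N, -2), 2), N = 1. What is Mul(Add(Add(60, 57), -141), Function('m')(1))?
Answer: -24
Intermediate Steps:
Function('m')(E) = 1 (Function('m')(E) = Pow(Add(1, -2), 2) = Pow(-1, 2) = 1)
Mul(Add(Add(60, 57), -141), Function('m')(1)) = Mul(Add(Add(60, 57), -141), 1) = Mul(Add(117, -141), 1) = Mul(-24, 1) = -24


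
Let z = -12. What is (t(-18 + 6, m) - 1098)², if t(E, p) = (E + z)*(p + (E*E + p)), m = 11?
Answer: 25826724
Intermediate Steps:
t(E, p) = (-12 + E)*(E² + 2*p) (t(E, p) = (E - 12)*(p + (E*E + p)) = (-12 + E)*(p + (E² + p)) = (-12 + E)*(p + (p + E²)) = (-12 + E)*(E² + 2*p))
(t(-18 + 6, m) - 1098)² = (((-18 + 6)³ - 24*11 - 12*(-18 + 6)² + 2*(-18 + 6)*11) - 1098)² = (((-12)³ - 264 - 12*(-12)² + 2*(-12)*11) - 1098)² = ((-1728 - 264 - 12*144 - 264) - 1098)² = ((-1728 - 264 - 1728 - 264) - 1098)² = (-3984 - 1098)² = (-5082)² = 25826724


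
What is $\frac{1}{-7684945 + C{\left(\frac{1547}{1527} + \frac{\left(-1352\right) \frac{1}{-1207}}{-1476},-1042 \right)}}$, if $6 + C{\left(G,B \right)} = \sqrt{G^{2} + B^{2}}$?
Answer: $- \frac{394951656727502066827359}{3035184073519097340199618997708} - \frac{226699947 \sqrt{55800576395767360376701}}{3035184073519097340199618997708} \approx -1.3014 \cdot 10^{-7}$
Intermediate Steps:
$C{\left(G,B \right)} = -6 + \sqrt{B^{2} + G^{2}}$ ($C{\left(G,B \right)} = -6 + \sqrt{G^{2} + B^{2}} = -6 + \sqrt{B^{2} + G^{2}}$)
$\frac{1}{-7684945 + C{\left(\frac{1547}{1527} + \frac{\left(-1352\right) \frac{1}{-1207}}{-1476},-1042 \right)}} = \frac{1}{-7684945 - \left(6 - \sqrt{\left(-1042\right)^{2} + \left(\frac{1547}{1527} + \frac{\left(-1352\right) \frac{1}{-1207}}{-1476}\right)^{2}}\right)} = \frac{1}{-7684945 - \left(6 - \sqrt{1085764 + \left(1547 \cdot \frac{1}{1527} + \left(-1352\right) \left(- \frac{1}{1207}\right) \left(- \frac{1}{1476}\right)\right)^{2}}\right)} = \frac{1}{-7684945 - \left(6 - \sqrt{1085764 + \left(\frac{1547}{1527} + \frac{1352}{1207} \left(- \frac{1}{1476}\right)\right)^{2}}\right)} = \frac{1}{-7684945 - \left(6 - \sqrt{1085764 + \left(\frac{1547}{1527} - \frac{338}{445383}\right)^{2}}\right)} = \frac{1}{-7684945 - \left(6 - \sqrt{1085764 + \left(\frac{229497125}{226699947}\right)^{2}}\right)} = \frac{1}{-7684945 - \left(6 - \sqrt{1085764 + \frac{52668930383265625}{51392865969802809}}\right)} = \frac{1}{-7684945 - \left(6 - \sqrt{\frac{55800576395767360376701}{51392865969802809}}\right)} = \frac{1}{-7684945 - \left(6 - \frac{\sqrt{55800576395767360376701}}{226699947}\right)} = \frac{1}{-7684951 + \frac{\sqrt{55800576395767360376701}}{226699947}}$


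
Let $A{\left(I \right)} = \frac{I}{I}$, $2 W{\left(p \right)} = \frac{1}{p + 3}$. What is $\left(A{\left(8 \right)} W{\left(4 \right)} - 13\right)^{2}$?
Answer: $\frac{32761}{196} \approx 167.15$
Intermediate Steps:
$W{\left(p \right)} = \frac{1}{2 \left(3 + p\right)}$ ($W{\left(p \right)} = \frac{1}{2 \left(p + 3\right)} = \frac{1}{2 \left(3 + p\right)}$)
$A{\left(I \right)} = 1$
$\left(A{\left(8 \right)} W{\left(4 \right)} - 13\right)^{2} = \left(1 \frac{1}{2 \left(3 + 4\right)} - 13\right)^{2} = \left(1 \frac{1}{2 \cdot 7} - 13\right)^{2} = \left(1 \cdot \frac{1}{2} \cdot \frac{1}{7} - 13\right)^{2} = \left(1 \cdot \frac{1}{14} - 13\right)^{2} = \left(\frac{1}{14} - 13\right)^{2} = \left(- \frac{181}{14}\right)^{2} = \frac{32761}{196}$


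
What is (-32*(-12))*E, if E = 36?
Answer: 13824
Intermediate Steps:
(-32*(-12))*E = -32*(-12)*36 = 384*36 = 13824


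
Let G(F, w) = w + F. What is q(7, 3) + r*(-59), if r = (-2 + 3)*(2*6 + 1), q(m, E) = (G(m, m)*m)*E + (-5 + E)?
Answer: -475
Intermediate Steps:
G(F, w) = F + w
q(m, E) = -5 + E + 2*E*m² (q(m, E) = ((m + m)*m)*E + (-5 + E) = ((2*m)*m)*E + (-5 + E) = (2*m²)*E + (-5 + E) = 2*E*m² + (-5 + E) = -5 + E + 2*E*m²)
r = 13 (r = 1*(12 + 1) = 1*13 = 13)
q(7, 3) + r*(-59) = (-5 + 3 + 2*3*7²) + 13*(-59) = (-5 + 3 + 2*3*49) - 767 = (-5 + 3 + 294) - 767 = 292 - 767 = -475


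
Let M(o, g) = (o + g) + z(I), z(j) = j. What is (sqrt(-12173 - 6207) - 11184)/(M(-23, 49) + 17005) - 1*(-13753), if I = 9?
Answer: 4882082/355 + I*sqrt(4595)/8520 ≈ 13752.0 + 0.0079561*I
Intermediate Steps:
M(o, g) = 9 + g + o (M(o, g) = (o + g) + 9 = (g + o) + 9 = 9 + g + o)
(sqrt(-12173 - 6207) - 11184)/(M(-23, 49) + 17005) - 1*(-13753) = (sqrt(-12173 - 6207) - 11184)/((9 + 49 - 23) + 17005) - 1*(-13753) = (sqrt(-18380) - 11184)/(35 + 17005) + 13753 = (2*I*sqrt(4595) - 11184)/17040 + 13753 = (-11184 + 2*I*sqrt(4595))*(1/17040) + 13753 = (-233/355 + I*sqrt(4595)/8520) + 13753 = 4882082/355 + I*sqrt(4595)/8520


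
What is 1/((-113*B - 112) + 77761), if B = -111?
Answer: 1/90192 ≈ 1.1087e-5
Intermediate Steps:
1/((-113*B - 112) + 77761) = 1/((-113*(-111) - 112) + 77761) = 1/((12543 - 112) + 77761) = 1/(12431 + 77761) = 1/90192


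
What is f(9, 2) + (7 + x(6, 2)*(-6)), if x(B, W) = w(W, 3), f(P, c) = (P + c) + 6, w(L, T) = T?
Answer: 6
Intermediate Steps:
f(P, c) = 6 + P + c
x(B, W) = 3
f(9, 2) + (7 + x(6, 2)*(-6)) = (6 + 9 + 2) + (7 + 3*(-6)) = 17 + (7 - 18) = 17 - 11 = 6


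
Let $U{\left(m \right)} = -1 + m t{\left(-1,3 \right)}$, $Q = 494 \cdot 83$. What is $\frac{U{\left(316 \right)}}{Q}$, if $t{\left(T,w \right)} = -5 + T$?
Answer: $- \frac{1897}{41002} \approx -0.046266$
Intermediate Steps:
$Q = 41002$
$U{\left(m \right)} = -1 - 6 m$ ($U{\left(m \right)} = -1 + m \left(-5 - 1\right) = -1 + m \left(-6\right) = -1 - 6 m$)
$\frac{U{\left(316 \right)}}{Q} = \frac{-1 - 1896}{41002} = \left(-1 - 1896\right) \frac{1}{41002} = \left(-1897\right) \frac{1}{41002} = - \frac{1897}{41002}$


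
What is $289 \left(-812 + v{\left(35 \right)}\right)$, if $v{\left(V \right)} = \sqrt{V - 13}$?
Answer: $-234668 + 289 \sqrt{22} \approx -2.3331 \cdot 10^{5}$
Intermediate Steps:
$v{\left(V \right)} = \sqrt{-13 + V}$
$289 \left(-812 + v{\left(35 \right)}\right) = 289 \left(-812 + \sqrt{-13 + 35}\right) = 289 \left(-812 + \sqrt{22}\right) = -234668 + 289 \sqrt{22}$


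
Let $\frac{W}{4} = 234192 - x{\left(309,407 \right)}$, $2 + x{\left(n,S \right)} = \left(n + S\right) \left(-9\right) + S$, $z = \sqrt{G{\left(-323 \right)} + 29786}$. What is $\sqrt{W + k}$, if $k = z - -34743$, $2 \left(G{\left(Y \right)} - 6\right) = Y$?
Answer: $\frac{\sqrt{3982668 + 2 \sqrt{118522}}}{2} \approx 997.92$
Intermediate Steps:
$G{\left(Y \right)} = 6 + \frac{Y}{2}$
$z = \frac{\sqrt{118522}}{2}$ ($z = \sqrt{\left(6 + \frac{1}{2} \left(-323\right)\right) + 29786} = \sqrt{\left(6 - \frac{323}{2}\right) + 29786} = \sqrt{- \frac{311}{2} + 29786} = \sqrt{\frac{59261}{2}} = \frac{\sqrt{118522}}{2} \approx 172.14$)
$x{\left(n,S \right)} = -2 - 9 n - 8 S$ ($x{\left(n,S \right)} = -2 + \left(\left(n + S\right) \left(-9\right) + S\right) = -2 + \left(\left(S + n\right) \left(-9\right) + S\right) = -2 - \left(8 S + 9 n\right) = -2 - 9 n - 8 S$)
$W = 960924$ ($W = 4 \left(234192 - \left(-2 - 2781 - 3256\right)\right) = 4 \left(234192 - -6039\right) = 4 \left(234192 + 6039\right) = 4 \cdot 240231 = 960924$)
$k = 34743 + \frac{\sqrt{118522}}{2}$ ($k = \frac{\sqrt{118522}}{2} - -34743 = \frac{\sqrt{118522}}{2} + 34743 = 34743 + \frac{\sqrt{118522}}{2} \approx 34915.0$)
$\sqrt{W + k} = \sqrt{960924 + \left(34743 + \frac{\sqrt{118522}}{2}\right)} = \sqrt{995667 + \frac{\sqrt{118522}}{2}}$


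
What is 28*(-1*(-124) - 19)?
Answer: 2940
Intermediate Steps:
28*(-1*(-124) - 19) = 28*(124 - 19) = 28*105 = 2940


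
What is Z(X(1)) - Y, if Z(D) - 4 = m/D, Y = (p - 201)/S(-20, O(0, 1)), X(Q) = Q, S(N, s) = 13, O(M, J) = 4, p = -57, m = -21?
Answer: 37/13 ≈ 2.8462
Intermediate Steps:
Y = -258/13 (Y = (-57 - 201)/13 = -258*1/13 = -258/13 ≈ -19.846)
Z(D) = 4 - 21/D
Z(X(1)) - Y = (4 - 21/1) - 1*(-258/13) = (4 - 21*1) + 258/13 = (4 - 21) + 258/13 = -17 + 258/13 = 37/13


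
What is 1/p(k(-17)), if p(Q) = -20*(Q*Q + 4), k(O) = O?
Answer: -1/5860 ≈ -0.00017065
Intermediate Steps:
p(Q) = -80 - 20*Q² (p(Q) = -20*(Q² + 4) = -20*(4 + Q²) = -80 - 20*Q²)
1/p(k(-17)) = 1/(-80 - 20*(-17)²) = 1/(-80 - 20*289) = 1/(-80 - 5780) = 1/(-5860) = -1/5860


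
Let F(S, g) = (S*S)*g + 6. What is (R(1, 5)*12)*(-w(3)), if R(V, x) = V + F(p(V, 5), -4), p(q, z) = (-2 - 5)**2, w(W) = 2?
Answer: 230328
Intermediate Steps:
p(q, z) = 49 (p(q, z) = (-7)**2 = 49)
F(S, g) = 6 + g*S**2 (F(S, g) = S**2*g + 6 = g*S**2 + 6 = 6 + g*S**2)
R(V, x) = -9598 + V (R(V, x) = V + (6 - 4*49**2) = V + (6 - 4*2401) = V + (6 - 9604) = V - 9598 = -9598 + V)
(R(1, 5)*12)*(-w(3)) = ((-9598 + 1)*12)*(-1*2) = -9597*12*(-2) = -115164*(-2) = 230328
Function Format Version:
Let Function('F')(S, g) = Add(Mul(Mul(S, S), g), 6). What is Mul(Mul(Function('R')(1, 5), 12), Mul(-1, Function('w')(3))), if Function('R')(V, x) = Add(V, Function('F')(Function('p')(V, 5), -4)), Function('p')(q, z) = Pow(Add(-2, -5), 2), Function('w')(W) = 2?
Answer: 230328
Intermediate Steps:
Function('p')(q, z) = 49 (Function('p')(q, z) = Pow(-7, 2) = 49)
Function('F')(S, g) = Add(6, Mul(g, Pow(S, 2))) (Function('F')(S, g) = Add(Mul(Pow(S, 2), g), 6) = Add(Mul(g, Pow(S, 2)), 6) = Add(6, Mul(g, Pow(S, 2))))
Function('R')(V, x) = Add(-9598, V) (Function('R')(V, x) = Add(V, Add(6, Mul(-4, Pow(49, 2)))) = Add(V, Add(6, Mul(-4, 2401))) = Add(V, Add(6, -9604)) = Add(V, -9598) = Add(-9598, V))
Mul(Mul(Function('R')(1, 5), 12), Mul(-1, Function('w')(3))) = Mul(Mul(Add(-9598, 1), 12), Mul(-1, 2)) = Mul(Mul(-9597, 12), -2) = Mul(-115164, -2) = 230328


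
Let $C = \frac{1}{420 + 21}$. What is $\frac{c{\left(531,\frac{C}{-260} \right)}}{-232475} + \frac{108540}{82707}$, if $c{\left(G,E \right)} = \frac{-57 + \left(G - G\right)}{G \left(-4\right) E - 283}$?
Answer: $\frac{505383102023593}{385099943022960} \approx 1.3123$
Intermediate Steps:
$C = \frac{1}{441} \approx 0.0022676$
$c{\left(G,E \right)} = - \frac{57}{-283 - 4 E G}$ ($c{\left(G,E \right)} = \frac{-57 + 0}{- 4 G E - 283} = - \frac{57}{- 4 E G - 283} = - \frac{57}{-283 - 4 E G}$)
$\frac{c{\left(531,\frac{C}{-260} \right)}}{-232475} + \frac{108540}{82707} = \frac{57 \frac{1}{283 + 4 \frac{1}{441 \left(-260\right)} 531}}{-232475} + \frac{108540}{82707} = \frac{57}{283 + 4 \cdot \frac{1}{441} \left(- \frac{1}{260}\right) 531} \left(- \frac{1}{232475}\right) + 108540 \cdot \frac{1}{82707} = \frac{57}{283 + 4 \left(- \frac{1}{114660}\right) 531} \left(- \frac{1}{232475}\right) + \frac{36180}{27569} = \frac{57}{283 - \frac{59}{3185}} \left(- \frac{1}{232475}\right) + \frac{36180}{27569} = \frac{57}{\frac{901296}{3185}} \left(- \frac{1}{232475}\right) + \frac{36180}{27569} = 57 \cdot \frac{3185}{901296} \left(- \frac{1}{232475}\right) + \frac{36180}{27569} = \frac{60515}{300432} \left(- \frac{1}{232475}\right) + \frac{36180}{27569} = - \frac{12103}{13968585840} + \frac{36180}{27569} = \frac{505383102023593}{385099943022960}$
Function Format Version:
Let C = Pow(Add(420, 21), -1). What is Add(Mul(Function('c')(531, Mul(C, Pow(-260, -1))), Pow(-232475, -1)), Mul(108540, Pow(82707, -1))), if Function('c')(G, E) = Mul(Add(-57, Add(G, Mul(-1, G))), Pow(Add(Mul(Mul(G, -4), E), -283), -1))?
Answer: Rational(505383102023593, 385099943022960) ≈ 1.3123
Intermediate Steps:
C = Rational(1, 441) (C = Pow(441, -1) = Rational(1, 441) ≈ 0.0022676)
Function('c')(G, E) = Mul(-57, Pow(Add(-283, Mul(-4, E, G)), -1)) (Function('c')(G, E) = Mul(Add(-57, 0), Pow(Add(Mul(Mul(-4, G), E), -283), -1)) = Mul(-57, Pow(Add(Mul(-4, E, G), -283), -1)) = Mul(-57, Pow(Add(-283, Mul(-4, E, G)), -1)))
Add(Mul(Function('c')(531, Mul(C, Pow(-260, -1))), Pow(-232475, -1)), Mul(108540, Pow(82707, -1))) = Add(Mul(Mul(57, Pow(Add(283, Mul(4, Mul(Rational(1, 441), Pow(-260, -1)), 531)), -1)), Pow(-232475, -1)), Mul(108540, Pow(82707, -1))) = Add(Mul(Mul(57, Pow(Add(283, Mul(4, Mul(Rational(1, 441), Rational(-1, 260)), 531)), -1)), Rational(-1, 232475)), Mul(108540, Rational(1, 82707))) = Add(Mul(Mul(57, Pow(Add(283, Mul(4, Rational(-1, 114660), 531)), -1)), Rational(-1, 232475)), Rational(36180, 27569)) = Add(Mul(Mul(57, Pow(Add(283, Rational(-59, 3185)), -1)), Rational(-1, 232475)), Rational(36180, 27569)) = Add(Mul(Mul(57, Pow(Rational(901296, 3185), -1)), Rational(-1, 232475)), Rational(36180, 27569)) = Add(Mul(Mul(57, Rational(3185, 901296)), Rational(-1, 232475)), Rational(36180, 27569)) = Add(Mul(Rational(60515, 300432), Rational(-1, 232475)), Rational(36180, 27569)) = Add(Rational(-12103, 13968585840), Rational(36180, 27569)) = Rational(505383102023593, 385099943022960)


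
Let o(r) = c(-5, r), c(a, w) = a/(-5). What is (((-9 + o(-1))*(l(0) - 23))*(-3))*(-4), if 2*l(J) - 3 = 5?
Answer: 1824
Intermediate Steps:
c(a, w) = -a/5 (c(a, w) = a*(-⅕) = -a/5)
l(J) = 4 (l(J) = 3/2 + (½)*5 = 3/2 + 5/2 = 4)
o(r) = 1 (o(r) = -⅕*(-5) = 1)
(((-9 + o(-1))*(l(0) - 23))*(-3))*(-4) = (((-9 + 1)*(4 - 23))*(-3))*(-4) = (-8*(-19)*(-3))*(-4) = (152*(-3))*(-4) = -456*(-4) = 1824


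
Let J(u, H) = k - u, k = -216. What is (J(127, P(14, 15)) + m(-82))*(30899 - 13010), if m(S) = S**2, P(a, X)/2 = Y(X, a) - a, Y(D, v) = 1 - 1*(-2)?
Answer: 114149709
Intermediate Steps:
Y(D, v) = 3 (Y(D, v) = 1 + 2 = 3)
P(a, X) = 6 - 2*a (P(a, X) = 2*(3 - a) = 6 - 2*a)
J(u, H) = -216 - u
(J(127, P(14, 15)) + m(-82))*(30899 - 13010) = ((-216 - 1*127) + (-82)**2)*(30899 - 13010) = ((-216 - 127) + 6724)*17889 = (-343 + 6724)*17889 = 6381*17889 = 114149709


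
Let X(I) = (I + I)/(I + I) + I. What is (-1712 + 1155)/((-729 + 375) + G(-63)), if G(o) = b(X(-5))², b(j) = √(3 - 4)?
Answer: 557/355 ≈ 1.5690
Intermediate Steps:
X(I) = 1 + I (X(I) = (2*I)/((2*I)) + I = (2*I)*(1/(2*I)) + I = 1 + I)
b(j) = I (b(j) = √(-1) = I)
G(o) = -1 (G(o) = I² = -1)
(-1712 + 1155)/((-729 + 375) + G(-63)) = (-1712 + 1155)/((-729 + 375) - 1) = -557/(-354 - 1) = -557/(-355) = -557*(-1/355) = 557/355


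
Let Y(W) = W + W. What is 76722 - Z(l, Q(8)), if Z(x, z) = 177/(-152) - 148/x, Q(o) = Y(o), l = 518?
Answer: 81633751/1064 ≈ 76724.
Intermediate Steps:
Y(W) = 2*W
Q(o) = 2*o
Z(x, z) = -177/152 - 148/x (Z(x, z) = 177*(-1/152) - 148/x = -177/152 - 148/x)
76722 - Z(l, Q(8)) = 76722 - (-177/152 - 148/518) = 76722 - (-177/152 - 148*1/518) = 76722 - (-177/152 - 2/7) = 76722 - 1*(-1543/1064) = 76722 + 1543/1064 = 81633751/1064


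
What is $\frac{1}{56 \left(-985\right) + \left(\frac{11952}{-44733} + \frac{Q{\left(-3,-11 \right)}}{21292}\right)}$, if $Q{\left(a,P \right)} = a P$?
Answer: $- \frac{317485012}{17512557597185} \approx -1.8129 \cdot 10^{-5}$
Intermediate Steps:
$Q{\left(a,P \right)} = P a$
$\frac{1}{56 \left(-985\right) + \left(\frac{11952}{-44733} + \frac{Q{\left(-3,-11 \right)}}{21292}\right)} = \frac{1}{56 \left(-985\right) + \left(\frac{11952}{-44733} + \frac{\left(-11\right) \left(-3\right)}{21292}\right)} = \frac{1}{-55160 + \left(11952 \left(- \frac{1}{44733}\right) + 33 \cdot \frac{1}{21292}\right)} = \frac{1}{-55160 + \left(- \frac{3984}{14911} + \frac{33}{21292}\right)} = \frac{1}{-55160 - \frac{84335265}{317485012}} = \frac{1}{- \frac{17512557597185}{317485012}} = - \frac{317485012}{17512557597185}$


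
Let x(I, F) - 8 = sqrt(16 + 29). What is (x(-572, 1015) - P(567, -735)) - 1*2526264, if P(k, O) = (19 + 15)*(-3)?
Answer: -2526154 + 3*sqrt(5) ≈ -2.5261e+6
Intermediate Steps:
x(I, F) = 8 + 3*sqrt(5) (x(I, F) = 8 + sqrt(16 + 29) = 8 + sqrt(45) = 8 + 3*sqrt(5))
P(k, O) = -102 (P(k, O) = 34*(-3) = -102)
(x(-572, 1015) - P(567, -735)) - 1*2526264 = ((8 + 3*sqrt(5)) - 1*(-102)) - 1*2526264 = ((8 + 3*sqrt(5)) + 102) - 2526264 = (110 + 3*sqrt(5)) - 2526264 = -2526154 + 3*sqrt(5)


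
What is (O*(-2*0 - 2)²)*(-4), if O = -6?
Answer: 96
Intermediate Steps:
(O*(-2*0 - 2)²)*(-4) = -6*(-2*0 - 2)²*(-4) = -6*(0 - 2)²*(-4) = -6*(-2)²*(-4) = -6*4*(-4) = -24*(-4) = 96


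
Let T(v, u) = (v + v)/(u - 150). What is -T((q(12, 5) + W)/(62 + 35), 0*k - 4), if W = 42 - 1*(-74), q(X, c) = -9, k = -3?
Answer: 107/7469 ≈ 0.014326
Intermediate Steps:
W = 116 (W = 42 + 74 = 116)
T(v, u) = 2*v/(-150 + u) (T(v, u) = (2*v)/(-150 + u) = 2*v/(-150 + u))
-T((q(12, 5) + W)/(62 + 35), 0*k - 4) = -2*(-9 + 116)/(62 + 35)/(-150 + (0*(-3) - 4)) = -2*107/97/(-150 + (0 - 4)) = -2*107*(1/97)/(-150 - 4) = -2*107/(97*(-154)) = -2*107*(-1)/(97*154) = -1*(-107/7469) = 107/7469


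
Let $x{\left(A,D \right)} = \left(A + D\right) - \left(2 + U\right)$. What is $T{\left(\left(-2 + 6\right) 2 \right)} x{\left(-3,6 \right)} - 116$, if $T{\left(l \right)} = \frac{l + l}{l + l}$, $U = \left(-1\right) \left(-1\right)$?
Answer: $-116$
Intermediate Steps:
$U = 1$
$T{\left(l \right)} = 1$ ($T{\left(l \right)} = \frac{2 l}{2 l} = 2 l \frac{1}{2 l} = 1$)
$x{\left(A,D \right)} = -3 + A + D$ ($x{\left(A,D \right)} = \left(A + D\right) - 3 = -3 + A + D$)
$T{\left(\left(-2 + 6\right) 2 \right)} x{\left(-3,6 \right)} - 116 = 1 \left(-3 - 3 + 6\right) - 116 = 1 \cdot 0 - 116 = 0 - 116 = -116$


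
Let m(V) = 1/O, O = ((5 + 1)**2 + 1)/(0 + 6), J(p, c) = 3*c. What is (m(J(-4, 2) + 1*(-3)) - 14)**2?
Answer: 262144/1369 ≈ 191.49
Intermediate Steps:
O = 37/6 (O = (6**2 + 1)/6 = (36 + 1)*(1/6) = 37*(1/6) = 37/6 ≈ 6.1667)
m(V) = 6/37 (m(V) = 1/(37/6) = 6/37)
(m(J(-4, 2) + 1*(-3)) - 14)**2 = (6/37 - 14)**2 = (-512/37)**2 = 262144/1369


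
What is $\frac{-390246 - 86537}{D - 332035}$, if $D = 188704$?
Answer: $\frac{476783}{143331} \approx 3.3264$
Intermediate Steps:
$\frac{-390246 - 86537}{D - 332035} = \frac{-390246 - 86537}{188704 - 332035} = - \frac{476783}{-143331} = \left(-476783\right) \left(- \frac{1}{143331}\right) = \frac{476783}{143331}$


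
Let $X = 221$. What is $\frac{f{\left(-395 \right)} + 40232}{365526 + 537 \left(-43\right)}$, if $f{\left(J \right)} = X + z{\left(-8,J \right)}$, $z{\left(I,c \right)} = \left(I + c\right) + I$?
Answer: $\frac{40042}{342435} \approx 0.11693$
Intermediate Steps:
$z{\left(I,c \right)} = c + 2 I$
$f{\left(J \right)} = 205 + J$ ($f{\left(J \right)} = 221 + \left(J + 2 \left(-8\right)\right) = 221 + \left(J - 16\right) = 221 + \left(-16 + J\right) = 205 + J$)
$\frac{f{\left(-395 \right)} + 40232}{365526 + 537 \left(-43\right)} = \frac{\left(205 - 395\right) + 40232}{365526 + 537 \left(-43\right)} = \frac{-190 + 40232}{365526 - 23091} = \frac{40042}{342435}$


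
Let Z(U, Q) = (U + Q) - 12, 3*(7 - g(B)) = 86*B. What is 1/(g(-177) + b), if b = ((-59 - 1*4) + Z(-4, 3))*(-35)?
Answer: 1/7741 ≈ 0.00012918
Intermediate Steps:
g(B) = 7 - 86*B/3
Z(U, Q) = -12 + Q + U (Z(U, Q) = (Q + U) - 12 = -12 + Q + U)
b = 2660 (b = ((-59 - 1*4) + (-12 + 3 - 4))*(-35) = ((-59 - 4) - 13)*(-35) = (-63 - 13)*(-35) = -76*(-35) = 2660)
1/(g(-177) + b) = 1/((7 - 86/3*(-177)) + 2660) = 1/((7 + 5074) + 2660) = 1/(5081 + 2660) = 1/7741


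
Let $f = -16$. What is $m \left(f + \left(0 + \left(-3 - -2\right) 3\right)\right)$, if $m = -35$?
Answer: $665$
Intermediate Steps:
$m \left(f + \left(0 + \left(-3 - -2\right) 3\right)\right) = - 35 \left(-16 + \left(0 + \left(-3 - -2\right) 3\right)\right) = - 35 \left(-16 + \left(0 + \left(-3 + 2\right) 3\right)\right) = - 35 \left(-16 + \left(0 - 3\right)\right) = - 35 \left(-16 - 3\right) = \left(-35\right) \left(-19\right) = 665$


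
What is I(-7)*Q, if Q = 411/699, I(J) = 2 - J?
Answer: 1233/233 ≈ 5.2918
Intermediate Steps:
Q = 137/233 (Q = 411*(1/699) = 137/233 ≈ 0.58798)
I(-7)*Q = (2 - 1*(-7))*(137/233) = (2 + 7)*(137/233) = 9*(137/233) = 1233/233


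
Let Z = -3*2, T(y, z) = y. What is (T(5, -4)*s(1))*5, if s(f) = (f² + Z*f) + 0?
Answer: -125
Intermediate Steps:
Z = -6
s(f) = f² - 6*f (s(f) = (f² - 6*f) + 0 = f² - 6*f)
(T(5, -4)*s(1))*5 = (5*(1*(-6 + 1)))*5 = (5*(1*(-5)))*5 = (5*(-5))*5 = -25*5 = -125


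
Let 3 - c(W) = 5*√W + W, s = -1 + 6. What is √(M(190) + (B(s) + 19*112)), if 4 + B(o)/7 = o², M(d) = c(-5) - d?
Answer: √(2093 - 5*I*√5) ≈ 45.749 - 0.1222*I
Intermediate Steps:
s = 5
c(W) = 3 - W - 5*√W (c(W) = 3 - (5*√W + W) = 3 - (W + 5*√W) = 3 + (-W - 5*√W) = 3 - W - 5*√W)
M(d) = 8 - d - 5*I*√5 (M(d) = (3 - 1*(-5) - 5*I*√5) - d = (3 + 5 - 5*I*√5) - d = (8 - 5*I*√5) - d = 8 - d - 5*I*√5)
B(o) = -28 + 7*o²
√(M(190) + (B(s) + 19*112)) = √((8 - 1*190 - 5*I*√5) + ((-28 + 7*5²) + 19*112)) = √((8 - 190 - 5*I*√5) + ((-28 + 7*25) + 2128)) = √((-182 - 5*I*√5) + ((-28 + 175) + 2128)) = √((-182 - 5*I*√5) + (147 + 2128)) = √((-182 - 5*I*√5) + 2275) = √(2093 - 5*I*√5)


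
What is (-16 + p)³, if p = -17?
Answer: -35937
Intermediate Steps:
(-16 + p)³ = (-16 - 17)³ = (-33)³ = -35937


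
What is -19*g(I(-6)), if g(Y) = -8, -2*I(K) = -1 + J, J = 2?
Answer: 152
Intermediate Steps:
I(K) = -½ (I(K) = -(-1 + 2)/2 = -½*1 = -½)
-19*g(I(-6)) = -19*(-8) = 152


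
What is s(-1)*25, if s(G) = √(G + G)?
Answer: 25*I*√2 ≈ 35.355*I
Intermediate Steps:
s(G) = √2*√G (s(G) = √(2*G) = √2*√G)
s(-1)*25 = (√2*√(-1))*25 = (√2*I)*25 = (I*√2)*25 = 25*I*√2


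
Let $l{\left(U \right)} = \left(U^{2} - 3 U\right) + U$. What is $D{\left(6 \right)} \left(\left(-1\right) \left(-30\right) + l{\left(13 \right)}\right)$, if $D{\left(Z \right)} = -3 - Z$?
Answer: $-1557$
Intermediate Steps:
$l{\left(U \right)} = U^{2} - 2 U$
$D{\left(6 \right)} \left(\left(-1\right) \left(-30\right) + l{\left(13 \right)}\right) = \left(-3 - 6\right) \left(\left(-1\right) \left(-30\right) + 13 \left(-2 + 13\right)\right) = \left(-3 - 6\right) \left(30 + 13 \cdot 11\right) = - 9 \left(30 + 143\right) = \left(-9\right) 173 = -1557$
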